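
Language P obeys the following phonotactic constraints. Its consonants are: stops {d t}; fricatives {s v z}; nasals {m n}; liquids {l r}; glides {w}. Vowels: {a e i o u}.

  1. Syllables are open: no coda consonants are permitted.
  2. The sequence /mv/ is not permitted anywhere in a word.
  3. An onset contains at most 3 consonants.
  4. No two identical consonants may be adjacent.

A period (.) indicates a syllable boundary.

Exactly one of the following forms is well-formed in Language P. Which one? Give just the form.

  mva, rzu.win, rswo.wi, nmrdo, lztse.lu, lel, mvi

mva — violates constraint 2: contains banned sequence /mv/ → ill-formed
rzu.win — violates constraint 1: syllable 2 coda /n/ has 1 consonant (> 0) → ill-formed
rswo.wi — σ1 onset /rsw/ (3C), coda /∅/ ok; σ2 onset /w/, coda /∅/ ok → well-formed
nmrdo — violates constraint 3: syllable 1 onset /nmrd/ has 4 consonants (> 3) → ill-formed
lztse.lu — violates constraint 3: syllable 1 onset /lzts/ has 4 consonants (> 3) → ill-formed
lel — violates constraint 1: syllable 1 coda /l/ has 1 consonant (> 0) → ill-formed
mvi — violates constraint 2: contains banned sequence /mv/ → ill-formed

rswo.wi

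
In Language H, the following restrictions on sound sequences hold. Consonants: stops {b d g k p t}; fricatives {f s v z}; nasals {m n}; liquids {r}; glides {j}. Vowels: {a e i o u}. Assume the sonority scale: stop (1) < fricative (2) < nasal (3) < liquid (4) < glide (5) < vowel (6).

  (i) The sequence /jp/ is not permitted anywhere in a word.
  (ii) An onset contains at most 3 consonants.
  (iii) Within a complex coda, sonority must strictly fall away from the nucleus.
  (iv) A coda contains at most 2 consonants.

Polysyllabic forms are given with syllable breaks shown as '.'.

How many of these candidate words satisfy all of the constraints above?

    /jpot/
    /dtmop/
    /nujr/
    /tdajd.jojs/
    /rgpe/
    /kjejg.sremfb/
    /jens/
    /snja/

/jpot/ — violates constraint (i): contains banned sequence /jp/ → not permitted
/dtmop/ — σ1 onset /dtm/ (3C), coda /p/ ok → permitted
/nujr/ — σ1 onset /n/, coda /jr/ (5→4 falls) ok → permitted
/tdajd.jojs/ — σ1 onset /td/ (2C), coda /jd/ (5→1 falls) ok; σ2 onset /j/, coda /js/ (5→2 falls) ok → permitted
/rgpe/ — σ1 onset /rgp/ (3C), coda /∅/ ok → permitted
/kjejg.sremfb/ — violates constraint (iv): syllable 2 coda /mfb/ has 3 consonants (> 2) → not permitted
/jens/ — σ1 onset /j/, coda /ns/ (3→2 falls) ok → permitted
/snja/ — σ1 onset /snj/ (3C), coda /∅/ ok → permitted
Permitted: /dtmop/, /nujr/, /tdajd.jojs/, /rgpe/, /jens/, /snja/ → 6.

6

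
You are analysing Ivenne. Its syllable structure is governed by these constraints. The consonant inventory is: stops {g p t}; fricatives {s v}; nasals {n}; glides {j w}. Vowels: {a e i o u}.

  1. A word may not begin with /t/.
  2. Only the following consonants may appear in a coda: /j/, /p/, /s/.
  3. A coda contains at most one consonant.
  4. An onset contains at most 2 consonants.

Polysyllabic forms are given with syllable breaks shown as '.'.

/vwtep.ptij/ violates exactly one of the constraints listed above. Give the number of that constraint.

/vwtep.ptij/: syllable 1 onset /vwt/ has 3 consonants (> 2).
This is a violation of constraint 4: "An onset contains at most 2 consonants."
The remaining constraints (1, 2, 3) are satisfied.

4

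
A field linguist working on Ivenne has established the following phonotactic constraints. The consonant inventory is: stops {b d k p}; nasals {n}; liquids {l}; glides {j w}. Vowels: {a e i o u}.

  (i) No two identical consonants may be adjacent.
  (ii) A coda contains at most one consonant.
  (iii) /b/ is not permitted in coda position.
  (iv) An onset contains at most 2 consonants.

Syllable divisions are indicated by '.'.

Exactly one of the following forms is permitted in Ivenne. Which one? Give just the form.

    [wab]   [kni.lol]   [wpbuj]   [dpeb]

[kni.lol]

[wab] — violates constraint (iii): syllable 1 coda contains /b/ → not permitted
[kni.lol] — σ1 onset /kn/ (2C), coda /∅/ ok; σ2 onset /l/, coda /l/ ok → permitted
[wpbuj] — violates constraint (iv): syllable 1 onset /wpb/ has 3 consonants (> 2) → not permitted
[dpeb] — violates constraint (iii): syllable 1 coda contains /b/ → not permitted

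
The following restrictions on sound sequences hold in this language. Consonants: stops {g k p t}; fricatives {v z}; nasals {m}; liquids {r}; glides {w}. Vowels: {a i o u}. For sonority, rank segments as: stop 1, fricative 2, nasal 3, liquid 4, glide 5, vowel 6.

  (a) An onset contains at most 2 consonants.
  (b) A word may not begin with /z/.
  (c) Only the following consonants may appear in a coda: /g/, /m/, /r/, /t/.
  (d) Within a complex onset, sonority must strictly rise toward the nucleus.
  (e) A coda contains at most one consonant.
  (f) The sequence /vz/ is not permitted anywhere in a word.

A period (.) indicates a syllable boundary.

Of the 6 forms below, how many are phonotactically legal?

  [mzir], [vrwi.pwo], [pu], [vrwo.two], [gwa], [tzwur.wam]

[mzir] — violates constraint (d): syllable 1 onset /mz/: /m/ (nasal, 3) → /z/ (fricative, 2) does not rise → phonotactically illegal
[vrwi.pwo] — violates constraint (a): syllable 1 onset /vrw/ has 3 consonants (> 2) → phonotactically illegal
[pu] — σ1 onset /p/, coda /∅/ ok → phonotactically legal
[vrwo.two] — violates constraint (a): syllable 1 onset /vrw/ has 3 consonants (> 2) → phonotactically illegal
[gwa] — σ1 onset /gw/ (1→5 rises), coda /∅/ ok → phonotactically legal
[tzwur.wam] — violates constraint (a): syllable 1 onset /tzw/ has 3 consonants (> 2) → phonotactically illegal
Phonotactically legal: [pu], [gwa] → 2.

2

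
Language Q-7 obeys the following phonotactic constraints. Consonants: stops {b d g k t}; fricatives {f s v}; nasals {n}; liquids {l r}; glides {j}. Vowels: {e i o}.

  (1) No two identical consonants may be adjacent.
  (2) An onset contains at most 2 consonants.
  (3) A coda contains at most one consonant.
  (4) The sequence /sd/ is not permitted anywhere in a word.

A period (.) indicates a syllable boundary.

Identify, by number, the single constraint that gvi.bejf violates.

3

gvi.bejf: syllable 2 coda /jf/ has 2 consonants (> 1).
This is a violation of constraint 3: "A coda contains at most one consonant."
The remaining constraints (1, 2, 4) are satisfied.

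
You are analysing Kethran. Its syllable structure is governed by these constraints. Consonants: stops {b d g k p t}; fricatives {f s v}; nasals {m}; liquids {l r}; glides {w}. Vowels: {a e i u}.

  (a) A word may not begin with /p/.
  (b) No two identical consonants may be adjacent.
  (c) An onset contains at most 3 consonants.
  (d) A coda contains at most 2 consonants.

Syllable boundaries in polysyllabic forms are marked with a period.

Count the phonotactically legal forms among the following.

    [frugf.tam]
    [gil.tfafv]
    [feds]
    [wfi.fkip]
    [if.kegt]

5

[frugf.tam] — σ1 onset /fr/ (2C), coda /gf/ (2C) ok; σ2 onset /t/, coda /m/ ok → phonotactically legal
[gil.tfafv] — σ1 onset /g/, coda /l/ ok; σ2 onset /tf/ (2C), coda /fv/ (2C) ok → phonotactically legal
[feds] — σ1 onset /f/, coda /ds/ (2C) ok → phonotactically legal
[wfi.fkip] — σ1 onset /wf/ (2C), coda /∅/ ok; σ2 onset /fk/ (2C), coda /p/ ok → phonotactically legal
[if.kegt] — σ1 onset /∅/, coda /f/ ok; σ2 onset /k/, coda /gt/ (2C) ok → phonotactically legal
Phonotactically legal: [frugf.tam], [gil.tfafv], [feds], [wfi.fkip], [if.kegt] → 5.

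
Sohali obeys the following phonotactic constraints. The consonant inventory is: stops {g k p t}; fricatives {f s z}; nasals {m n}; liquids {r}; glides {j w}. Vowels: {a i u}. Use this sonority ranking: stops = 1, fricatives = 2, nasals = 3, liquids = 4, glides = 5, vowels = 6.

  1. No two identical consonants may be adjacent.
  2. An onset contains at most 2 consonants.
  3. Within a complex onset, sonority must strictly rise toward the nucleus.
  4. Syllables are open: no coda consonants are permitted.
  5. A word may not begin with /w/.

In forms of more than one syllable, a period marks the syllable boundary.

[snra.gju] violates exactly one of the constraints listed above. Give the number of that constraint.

[snra.gju]: syllable 1 onset /snr/ has 3 consonants (> 2).
This is a violation of constraint 2: "An onset contains at most 2 consonants."
The remaining constraints (1, 3, 4, 5) are satisfied.

2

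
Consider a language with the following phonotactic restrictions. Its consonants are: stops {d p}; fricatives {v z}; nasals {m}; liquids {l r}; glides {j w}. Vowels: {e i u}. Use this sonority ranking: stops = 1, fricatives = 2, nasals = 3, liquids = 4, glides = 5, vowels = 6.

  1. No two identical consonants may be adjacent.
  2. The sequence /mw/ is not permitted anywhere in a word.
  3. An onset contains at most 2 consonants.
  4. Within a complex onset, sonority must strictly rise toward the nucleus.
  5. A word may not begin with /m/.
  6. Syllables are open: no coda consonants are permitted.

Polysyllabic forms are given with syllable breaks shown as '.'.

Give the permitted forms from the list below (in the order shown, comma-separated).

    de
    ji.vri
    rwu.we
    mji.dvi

de — σ1 onset /d/, coda /∅/ ok → permitted
ji.vri — σ1 onset /j/, coda /∅/ ok; σ2 onset /vr/ (2→4 rises), coda /∅/ ok → permitted
rwu.we — σ1 onset /rw/ (4→5 rises), coda /∅/ ok; σ2 onset /w/, coda /∅/ ok → permitted
mji.dvi — violates constraint 5: word begins with /m/ → not permitted

de, ji.vri, rwu.we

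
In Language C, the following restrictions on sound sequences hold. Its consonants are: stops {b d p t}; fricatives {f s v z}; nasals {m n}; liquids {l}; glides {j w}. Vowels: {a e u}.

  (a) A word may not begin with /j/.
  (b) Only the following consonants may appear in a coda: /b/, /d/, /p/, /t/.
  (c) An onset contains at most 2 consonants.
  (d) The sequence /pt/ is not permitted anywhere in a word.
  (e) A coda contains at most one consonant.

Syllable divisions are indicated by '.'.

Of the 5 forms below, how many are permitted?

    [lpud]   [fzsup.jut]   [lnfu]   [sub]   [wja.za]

3

[lpud] — σ1 onset /lp/ (2C), coda /d/ ok → permitted
[fzsup.jut] — violates constraint (c): syllable 1 onset /fzs/ has 3 consonants (> 2) → not permitted
[lnfu] — violates constraint (c): syllable 1 onset /lnf/ has 3 consonants (> 2) → not permitted
[sub] — σ1 onset /s/, coda /b/ ok → permitted
[wja.za] — σ1 onset /wj/ (2C), coda /∅/ ok; σ2 onset /z/, coda /∅/ ok → permitted
Permitted: [lpud], [sub], [wja.za] → 3.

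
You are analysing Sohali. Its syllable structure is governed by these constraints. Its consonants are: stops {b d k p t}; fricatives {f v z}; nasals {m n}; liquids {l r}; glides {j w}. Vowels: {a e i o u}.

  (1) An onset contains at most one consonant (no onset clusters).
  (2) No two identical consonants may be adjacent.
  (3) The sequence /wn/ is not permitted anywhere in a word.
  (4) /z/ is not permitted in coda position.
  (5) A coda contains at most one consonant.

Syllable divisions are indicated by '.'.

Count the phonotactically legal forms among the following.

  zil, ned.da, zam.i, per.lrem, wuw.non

zil — σ1 onset /z/, coda /l/ ok → phonotactically legal
ned.da — violates constraint 2: adjacent identical consonants /dd/ → phonotactically illegal
zam.i — σ1 onset /z/, coda /m/ ok; σ2 onset /∅/, coda /∅/ ok → phonotactically legal
per.lrem — violates constraint 1: syllable 2 onset /lr/ has 2 consonants (> 1) → phonotactically illegal
wuw.non — violates constraint 3: contains banned sequence /wn/ → phonotactically illegal
Phonotactically legal: zil, zam.i → 2.

2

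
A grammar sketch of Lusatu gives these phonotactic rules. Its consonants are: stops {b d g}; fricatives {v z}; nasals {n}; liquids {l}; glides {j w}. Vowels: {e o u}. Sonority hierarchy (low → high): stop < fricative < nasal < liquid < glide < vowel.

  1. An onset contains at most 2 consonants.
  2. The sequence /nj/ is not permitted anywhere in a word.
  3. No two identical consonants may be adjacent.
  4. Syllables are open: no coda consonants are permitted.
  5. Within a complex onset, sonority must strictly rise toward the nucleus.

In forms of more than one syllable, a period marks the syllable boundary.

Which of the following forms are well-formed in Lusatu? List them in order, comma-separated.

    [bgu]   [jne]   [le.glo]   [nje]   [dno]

[le.glo], [dno]

[bgu] — violates constraint 5: syllable 1 onset /bg/: /b/ (stop, 1) → /g/ (stop, 1) does not rise → ill-formed
[jne] — violates constraint 5: syllable 1 onset /jn/: /j/ (glide, 5) → /n/ (nasal, 3) does not rise → ill-formed
[le.glo] — σ1 onset /l/, coda /∅/ ok; σ2 onset /gl/ (1→4 rises), coda /∅/ ok → well-formed
[nje] — violates constraint 2: contains banned sequence /nj/ → ill-formed
[dno] — σ1 onset /dn/ (1→3 rises), coda /∅/ ok → well-formed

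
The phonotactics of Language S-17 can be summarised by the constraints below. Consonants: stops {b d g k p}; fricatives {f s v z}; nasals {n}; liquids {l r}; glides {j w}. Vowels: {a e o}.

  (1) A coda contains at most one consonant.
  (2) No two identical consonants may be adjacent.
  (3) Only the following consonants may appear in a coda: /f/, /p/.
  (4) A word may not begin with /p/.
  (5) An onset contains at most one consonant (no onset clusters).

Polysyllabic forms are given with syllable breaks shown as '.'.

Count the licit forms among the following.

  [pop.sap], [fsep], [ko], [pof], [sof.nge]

[pop.sap] — violates constraint 4: word begins with /p/ → illicit
[fsep] — violates constraint 5: syllable 1 onset /fs/ has 2 consonants (> 1) → illicit
[ko] — σ1 onset /k/, coda /∅/ ok → licit
[pof] — violates constraint 4: word begins with /p/ → illicit
[sof.nge] — violates constraint 5: syllable 2 onset /ng/ has 2 consonants (> 1) → illicit
Licit: [ko] → 1.

1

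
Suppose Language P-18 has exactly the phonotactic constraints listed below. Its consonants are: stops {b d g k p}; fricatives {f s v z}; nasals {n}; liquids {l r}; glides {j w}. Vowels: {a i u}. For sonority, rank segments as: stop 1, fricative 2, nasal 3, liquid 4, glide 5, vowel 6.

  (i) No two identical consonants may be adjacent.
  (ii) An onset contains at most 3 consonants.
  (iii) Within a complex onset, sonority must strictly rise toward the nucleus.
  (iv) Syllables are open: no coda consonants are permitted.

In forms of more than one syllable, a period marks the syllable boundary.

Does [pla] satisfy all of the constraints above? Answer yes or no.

[pla] — σ1 onset /pl/ (1→4 rises), coda /∅/ ok → phonotactically legal

yes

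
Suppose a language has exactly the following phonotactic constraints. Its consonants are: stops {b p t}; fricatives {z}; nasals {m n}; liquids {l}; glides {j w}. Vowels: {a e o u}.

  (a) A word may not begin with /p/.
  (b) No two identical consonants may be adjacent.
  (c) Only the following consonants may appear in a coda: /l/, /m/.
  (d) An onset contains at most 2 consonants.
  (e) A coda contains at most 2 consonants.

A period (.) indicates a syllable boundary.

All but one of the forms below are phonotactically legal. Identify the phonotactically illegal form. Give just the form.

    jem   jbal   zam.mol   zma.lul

jem — σ1 onset /j/, coda /m/ ok → phonotactically legal
jbal — σ1 onset /jb/ (2C), coda /l/ ok → phonotactically legal
zam.mol — violates constraint (b): adjacent identical consonants /mm/ → phonotactically illegal
zma.lul — σ1 onset /zm/ (2C), coda /∅/ ok; σ2 onset /l/, coda /l/ ok → phonotactically legal

zam.mol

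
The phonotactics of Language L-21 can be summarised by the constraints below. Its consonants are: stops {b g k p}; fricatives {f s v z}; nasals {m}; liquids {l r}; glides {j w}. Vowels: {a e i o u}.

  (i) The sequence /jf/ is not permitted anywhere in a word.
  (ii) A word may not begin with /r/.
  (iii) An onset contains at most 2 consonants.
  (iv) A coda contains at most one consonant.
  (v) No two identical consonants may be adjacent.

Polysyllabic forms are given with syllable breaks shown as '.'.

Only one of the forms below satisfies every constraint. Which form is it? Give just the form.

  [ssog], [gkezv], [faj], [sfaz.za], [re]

[faj]

[ssog] — violates constraint (v): adjacent identical consonants /ss/ → illicit
[gkezv] — violates constraint (iv): syllable 1 coda /zv/ has 2 consonants (> 1) → illicit
[faj] — σ1 onset /f/, coda /j/ ok → licit
[sfaz.za] — violates constraint (v): adjacent identical consonants /zz/ → illicit
[re] — violates constraint (ii): word begins with /r/ → illicit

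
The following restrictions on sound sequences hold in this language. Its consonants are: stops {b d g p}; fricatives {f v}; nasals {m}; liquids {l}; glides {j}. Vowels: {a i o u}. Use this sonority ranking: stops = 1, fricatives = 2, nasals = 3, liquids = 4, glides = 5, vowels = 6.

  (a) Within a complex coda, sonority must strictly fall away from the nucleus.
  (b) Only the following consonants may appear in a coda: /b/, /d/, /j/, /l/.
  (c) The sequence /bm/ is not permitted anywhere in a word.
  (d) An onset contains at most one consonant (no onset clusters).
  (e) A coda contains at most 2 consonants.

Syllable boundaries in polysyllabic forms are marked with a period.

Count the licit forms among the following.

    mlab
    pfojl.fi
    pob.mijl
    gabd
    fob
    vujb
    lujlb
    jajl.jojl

mlab — violates constraint (d): syllable 1 onset /ml/ has 2 consonants (> 1) → illicit
pfojl.fi — violates constraint (d): syllable 1 onset /pf/ has 2 consonants (> 1) → illicit
pob.mijl — violates constraint (c): contains banned sequence /bm/ → illicit
gabd — violates constraint (a): syllable 1 coda /bd/: /b/ (stop, 1) → /d/ (stop, 1) does not fall → illicit
fob — σ1 onset /f/, coda /b/ ok → licit
vujb — σ1 onset /v/, coda /jb/ (5→1 falls) ok → licit
lujlb — violates constraint (e): syllable 1 coda /jlb/ has 3 consonants (> 2) → illicit
jajl.jojl — σ1 onset /j/, coda /jl/ (5→4 falls) ok; σ2 onset /j/, coda /jl/ (5→4 falls) ok → licit
Licit: fob, vujb, jajl.jojl → 3.

3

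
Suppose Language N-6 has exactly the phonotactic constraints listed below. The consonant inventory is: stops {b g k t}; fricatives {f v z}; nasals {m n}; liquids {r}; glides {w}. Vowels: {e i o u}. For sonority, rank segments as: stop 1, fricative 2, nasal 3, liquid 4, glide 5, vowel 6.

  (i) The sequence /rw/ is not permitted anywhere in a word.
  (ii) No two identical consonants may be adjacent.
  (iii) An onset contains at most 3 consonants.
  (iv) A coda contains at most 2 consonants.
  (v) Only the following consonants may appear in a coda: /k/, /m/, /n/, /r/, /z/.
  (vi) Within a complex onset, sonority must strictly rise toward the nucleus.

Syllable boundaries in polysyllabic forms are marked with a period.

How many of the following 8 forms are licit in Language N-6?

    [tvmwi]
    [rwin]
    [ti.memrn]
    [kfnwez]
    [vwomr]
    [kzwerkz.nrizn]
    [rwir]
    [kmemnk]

1

[tvmwi] — violates constraint (iii): syllable 1 onset /tvmw/ has 4 consonants (> 3) → illicit
[rwin] — violates constraint (i): contains banned sequence /rw/ → illicit
[ti.memrn] — violates constraint (iv): syllable 2 coda /mrn/ has 3 consonants (> 2) → illicit
[kfnwez] — violates constraint (iii): syllable 1 onset /kfnw/ has 4 consonants (> 3) → illicit
[vwomr] — σ1 onset /vw/ (2→5 rises), coda /mr/ (2C) ok → licit
[kzwerkz.nrizn] — violates constraint (iv): syllable 1 coda /rkz/ has 3 consonants (> 2) → illicit
[rwir] — violates constraint (i): contains banned sequence /rw/ → illicit
[kmemnk] — violates constraint (iv): syllable 1 coda /mnk/ has 3 consonants (> 2) → illicit
Licit: [vwomr] → 1.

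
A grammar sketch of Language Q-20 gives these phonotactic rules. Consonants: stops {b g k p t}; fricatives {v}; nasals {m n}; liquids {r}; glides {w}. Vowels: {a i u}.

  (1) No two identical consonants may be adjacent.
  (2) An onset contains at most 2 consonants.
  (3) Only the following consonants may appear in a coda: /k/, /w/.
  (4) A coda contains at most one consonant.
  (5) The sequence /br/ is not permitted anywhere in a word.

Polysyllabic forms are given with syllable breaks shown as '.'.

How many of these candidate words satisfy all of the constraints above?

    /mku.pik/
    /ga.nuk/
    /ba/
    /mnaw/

/mku.pik/ — σ1 onset /mk/ (2C), coda /∅/ ok; σ2 onset /p/, coda /k/ ok → permitted
/ga.nuk/ — σ1 onset /g/, coda /∅/ ok; σ2 onset /n/, coda /k/ ok → permitted
/ba/ — σ1 onset /b/, coda /∅/ ok → permitted
/mnaw/ — σ1 onset /mn/ (2C), coda /w/ ok → permitted
Permitted: /mku.pik/, /ga.nuk/, /ba/, /mnaw/ → 4.

4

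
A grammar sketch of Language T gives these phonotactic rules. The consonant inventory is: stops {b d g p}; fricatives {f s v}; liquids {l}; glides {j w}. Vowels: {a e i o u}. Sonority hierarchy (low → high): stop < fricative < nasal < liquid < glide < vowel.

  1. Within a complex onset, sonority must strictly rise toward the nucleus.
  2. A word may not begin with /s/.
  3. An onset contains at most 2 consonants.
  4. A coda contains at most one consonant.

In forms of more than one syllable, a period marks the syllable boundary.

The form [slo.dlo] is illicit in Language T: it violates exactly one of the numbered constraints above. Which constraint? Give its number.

2

[slo.dlo]: word begins with /s/.
This is a violation of constraint 2: "A word may not begin with /s/."
The remaining constraints (1, 3, 4) are satisfied.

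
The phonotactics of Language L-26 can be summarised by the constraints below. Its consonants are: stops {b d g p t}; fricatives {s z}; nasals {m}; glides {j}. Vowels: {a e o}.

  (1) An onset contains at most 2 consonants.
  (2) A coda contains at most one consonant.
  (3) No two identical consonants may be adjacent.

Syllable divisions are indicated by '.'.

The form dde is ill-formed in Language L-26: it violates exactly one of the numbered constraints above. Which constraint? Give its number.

3

dde: adjacent identical consonants /dd/.
This is a violation of constraint 3: "No two identical consonants may be adjacent."
The remaining constraints (1, 2) are satisfied.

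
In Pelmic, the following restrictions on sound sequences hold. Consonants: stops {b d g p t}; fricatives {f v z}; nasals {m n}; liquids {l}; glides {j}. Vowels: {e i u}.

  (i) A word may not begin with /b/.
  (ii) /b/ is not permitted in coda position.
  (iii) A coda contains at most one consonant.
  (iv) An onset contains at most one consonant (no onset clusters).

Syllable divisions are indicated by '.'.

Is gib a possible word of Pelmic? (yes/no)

gib — violates constraint (ii): syllable 1 coda contains /b/ → not permitted

no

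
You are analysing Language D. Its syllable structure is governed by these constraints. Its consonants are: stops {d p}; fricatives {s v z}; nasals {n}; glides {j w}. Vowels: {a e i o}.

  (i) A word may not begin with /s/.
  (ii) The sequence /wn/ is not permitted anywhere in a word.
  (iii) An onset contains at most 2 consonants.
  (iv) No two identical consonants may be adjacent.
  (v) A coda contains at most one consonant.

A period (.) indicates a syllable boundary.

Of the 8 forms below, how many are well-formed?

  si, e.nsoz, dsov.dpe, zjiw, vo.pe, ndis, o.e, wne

6

si — violates constraint (i): word begins with /s/ → ill-formed
e.nsoz — σ1 onset /∅/, coda /∅/ ok; σ2 onset /ns/ (2C), coda /z/ ok → well-formed
dsov.dpe — σ1 onset /ds/ (2C), coda /v/ ok; σ2 onset /dp/ (2C), coda /∅/ ok → well-formed
zjiw — σ1 onset /zj/ (2C), coda /w/ ok → well-formed
vo.pe — σ1 onset /v/, coda /∅/ ok; σ2 onset /p/, coda /∅/ ok → well-formed
ndis — σ1 onset /nd/ (2C), coda /s/ ok → well-formed
o.e — σ1 onset /∅/, coda /∅/ ok; σ2 onset /∅/, coda /∅/ ok → well-formed
wne — violates constraint (ii): contains banned sequence /wn/ → ill-formed
Well-formed: e.nsoz, dsov.dpe, zjiw, vo.pe, ndis, o.e → 6.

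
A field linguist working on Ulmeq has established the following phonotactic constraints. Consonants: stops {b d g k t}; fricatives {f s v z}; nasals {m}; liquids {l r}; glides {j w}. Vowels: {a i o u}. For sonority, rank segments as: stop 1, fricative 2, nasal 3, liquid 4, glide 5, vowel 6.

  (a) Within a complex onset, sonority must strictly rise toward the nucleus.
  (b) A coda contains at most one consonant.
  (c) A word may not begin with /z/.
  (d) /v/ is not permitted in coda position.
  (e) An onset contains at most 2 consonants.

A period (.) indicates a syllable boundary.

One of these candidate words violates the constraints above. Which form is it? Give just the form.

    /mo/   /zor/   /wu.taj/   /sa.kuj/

/mo/ — σ1 onset /m/, coda /∅/ ok → phonotactically legal
/zor/ — violates constraint (c): word begins with /z/ → phonotactically illegal
/wu.taj/ — σ1 onset /w/, coda /∅/ ok; σ2 onset /t/, coda /j/ ok → phonotactically legal
/sa.kuj/ — σ1 onset /s/, coda /∅/ ok; σ2 onset /k/, coda /j/ ok → phonotactically legal

/zor/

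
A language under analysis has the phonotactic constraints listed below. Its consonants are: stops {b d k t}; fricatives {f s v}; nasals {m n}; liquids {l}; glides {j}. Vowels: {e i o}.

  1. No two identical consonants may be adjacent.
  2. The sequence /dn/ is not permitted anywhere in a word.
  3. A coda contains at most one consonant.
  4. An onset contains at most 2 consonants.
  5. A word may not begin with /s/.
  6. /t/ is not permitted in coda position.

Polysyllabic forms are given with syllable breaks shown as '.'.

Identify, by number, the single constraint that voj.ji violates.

1

voj.ji: adjacent identical consonants /jj/.
This is a violation of constraint 1: "No two identical consonants may be adjacent."
The remaining constraints (2, 3, 4, 5, 6) are satisfied.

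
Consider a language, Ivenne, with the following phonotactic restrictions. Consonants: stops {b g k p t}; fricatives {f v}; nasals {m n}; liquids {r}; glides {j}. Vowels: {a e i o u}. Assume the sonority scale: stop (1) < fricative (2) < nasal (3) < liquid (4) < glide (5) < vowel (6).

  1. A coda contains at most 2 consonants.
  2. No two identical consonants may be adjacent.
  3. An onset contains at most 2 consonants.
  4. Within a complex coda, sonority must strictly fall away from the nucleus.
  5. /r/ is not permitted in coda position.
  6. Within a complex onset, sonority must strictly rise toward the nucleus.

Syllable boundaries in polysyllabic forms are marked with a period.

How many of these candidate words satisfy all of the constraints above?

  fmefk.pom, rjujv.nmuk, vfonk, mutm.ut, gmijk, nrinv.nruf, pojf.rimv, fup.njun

fmefk.pom — σ1 onset /fm/ (2→3 rises), coda /fk/ (2→1 falls) ok; σ2 onset /p/, coda /m/ ok → permitted
rjujv.nmuk — violates constraint 6: syllable 2 onset /nm/: /n/ (nasal, 3) → /m/ (nasal, 3) does not rise → not permitted
vfonk — violates constraint 6: syllable 1 onset /vf/: /v/ (fricative, 2) → /f/ (fricative, 2) does not rise → not permitted
mutm.ut — violates constraint 4: syllable 1 coda /tm/: /t/ (stop, 1) → /m/ (nasal, 3) does not fall → not permitted
gmijk — σ1 onset /gm/ (1→3 rises), coda /jk/ (5→1 falls) ok → permitted
nrinv.nruf — σ1 onset /nr/ (3→4 rises), coda /nv/ (3→2 falls) ok; σ2 onset /nr/ (3→4 rises), coda /f/ ok → permitted
pojf.rimv — σ1 onset /p/, coda /jf/ (5→2 falls) ok; σ2 onset /r/, coda /mv/ (3→2 falls) ok → permitted
fup.njun — σ1 onset /f/, coda /p/ ok; σ2 onset /nj/ (3→5 rises), coda /n/ ok → permitted
Permitted: fmefk.pom, gmijk, nrinv.nruf, pojf.rimv, fup.njun → 5.

5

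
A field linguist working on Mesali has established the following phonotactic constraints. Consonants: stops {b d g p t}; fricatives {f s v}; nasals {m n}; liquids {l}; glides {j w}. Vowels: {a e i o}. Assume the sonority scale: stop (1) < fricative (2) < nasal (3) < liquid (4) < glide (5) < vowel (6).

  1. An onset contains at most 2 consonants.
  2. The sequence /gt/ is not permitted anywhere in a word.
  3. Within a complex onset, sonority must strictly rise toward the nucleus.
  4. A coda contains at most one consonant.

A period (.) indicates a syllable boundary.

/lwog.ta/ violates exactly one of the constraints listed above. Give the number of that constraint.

/lwog.ta/: contains banned sequence /gt/.
This is a violation of constraint 2: "The sequence /gt/ is not permitted anywhere in a word."
The remaining constraints (1, 3, 4) are satisfied.

2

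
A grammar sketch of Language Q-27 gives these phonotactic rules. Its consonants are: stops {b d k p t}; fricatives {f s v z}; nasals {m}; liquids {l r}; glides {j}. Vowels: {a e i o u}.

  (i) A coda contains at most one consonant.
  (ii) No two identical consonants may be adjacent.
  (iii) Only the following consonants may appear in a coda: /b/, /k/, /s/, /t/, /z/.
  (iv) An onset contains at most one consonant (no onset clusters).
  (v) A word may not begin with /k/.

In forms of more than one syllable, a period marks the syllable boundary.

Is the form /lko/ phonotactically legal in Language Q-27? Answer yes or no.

no

/lko/ — violates constraint (iv): syllable 1 onset /lk/ has 2 consonants (> 1) → phonotactically illegal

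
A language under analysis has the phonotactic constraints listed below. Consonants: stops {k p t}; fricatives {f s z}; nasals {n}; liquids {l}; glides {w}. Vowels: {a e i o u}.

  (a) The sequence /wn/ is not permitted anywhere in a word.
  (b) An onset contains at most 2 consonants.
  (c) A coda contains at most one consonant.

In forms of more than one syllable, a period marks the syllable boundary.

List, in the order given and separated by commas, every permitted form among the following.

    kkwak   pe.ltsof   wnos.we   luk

luk

kkwak — violates constraint (b): syllable 1 onset /kkw/ has 3 consonants (> 2) → not permitted
pe.ltsof — violates constraint (b): syllable 2 onset /lts/ has 3 consonants (> 2) → not permitted
wnos.we — violates constraint (a): contains banned sequence /wn/ → not permitted
luk — σ1 onset /l/, coda /k/ ok → permitted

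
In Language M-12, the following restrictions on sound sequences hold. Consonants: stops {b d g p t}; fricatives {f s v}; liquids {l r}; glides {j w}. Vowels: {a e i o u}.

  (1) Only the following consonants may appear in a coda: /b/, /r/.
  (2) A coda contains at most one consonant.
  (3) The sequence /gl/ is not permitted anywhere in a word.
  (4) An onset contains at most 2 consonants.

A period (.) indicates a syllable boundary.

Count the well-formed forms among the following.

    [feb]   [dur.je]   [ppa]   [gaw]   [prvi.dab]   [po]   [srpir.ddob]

[feb] — σ1 onset /f/, coda /b/ ok → well-formed
[dur.je] — σ1 onset /d/, coda /r/ ok; σ2 onset /j/, coda /∅/ ok → well-formed
[ppa] — σ1 onset /pp/ (2C), coda /∅/ ok → well-formed
[gaw] — violates constraint 1: syllable 1 coda contains /w/, which is not a licensed coda consonant → ill-formed
[prvi.dab] — violates constraint 4: syllable 1 onset /prv/ has 3 consonants (> 2) → ill-formed
[po] — σ1 onset /p/, coda /∅/ ok → well-formed
[srpir.ddob] — violates constraint 4: syllable 1 onset /srp/ has 3 consonants (> 2) → ill-formed
Well-formed: [feb], [dur.je], [ppa], [po] → 4.

4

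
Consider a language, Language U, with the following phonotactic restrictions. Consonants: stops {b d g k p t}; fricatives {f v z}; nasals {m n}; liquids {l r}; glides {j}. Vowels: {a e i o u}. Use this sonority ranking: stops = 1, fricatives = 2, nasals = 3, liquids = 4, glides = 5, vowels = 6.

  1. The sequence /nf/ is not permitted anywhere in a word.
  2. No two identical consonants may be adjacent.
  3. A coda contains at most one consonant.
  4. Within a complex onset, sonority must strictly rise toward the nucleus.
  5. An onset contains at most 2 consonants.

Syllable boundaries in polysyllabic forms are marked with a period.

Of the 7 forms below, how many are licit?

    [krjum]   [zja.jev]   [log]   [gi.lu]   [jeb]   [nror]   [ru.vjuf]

[krjum] — violates constraint 5: syllable 1 onset /krj/ has 3 consonants (> 2) → illicit
[zja.jev] — σ1 onset /zj/ (2→5 rises), coda /∅/ ok; σ2 onset /j/, coda /v/ ok → licit
[log] — σ1 onset /l/, coda /g/ ok → licit
[gi.lu] — σ1 onset /g/, coda /∅/ ok; σ2 onset /l/, coda /∅/ ok → licit
[jeb] — σ1 onset /j/, coda /b/ ok → licit
[nror] — σ1 onset /nr/ (3→4 rises), coda /r/ ok → licit
[ru.vjuf] — σ1 onset /r/, coda /∅/ ok; σ2 onset /vj/ (2→5 rises), coda /f/ ok → licit
Licit: [zja.jev], [log], [gi.lu], [jeb], [nror], [ru.vjuf] → 6.

6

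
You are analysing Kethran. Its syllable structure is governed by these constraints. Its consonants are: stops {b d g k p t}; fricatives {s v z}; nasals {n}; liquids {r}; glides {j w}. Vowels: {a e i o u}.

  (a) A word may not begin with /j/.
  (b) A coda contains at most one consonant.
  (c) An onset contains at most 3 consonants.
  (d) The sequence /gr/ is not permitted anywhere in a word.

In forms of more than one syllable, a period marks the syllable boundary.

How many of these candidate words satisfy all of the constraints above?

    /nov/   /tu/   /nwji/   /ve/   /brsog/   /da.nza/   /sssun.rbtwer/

/nov/ — σ1 onset /n/, coda /v/ ok → licit
/tu/ — σ1 onset /t/, coda /∅/ ok → licit
/nwji/ — σ1 onset /nwj/ (3C), coda /∅/ ok → licit
/ve/ — σ1 onset /v/, coda /∅/ ok → licit
/brsog/ — σ1 onset /brs/ (3C), coda /g/ ok → licit
/da.nza/ — σ1 onset /d/, coda /∅/ ok; σ2 onset /nz/ (2C), coda /∅/ ok → licit
/sssun.rbtwer/ — violates constraint (c): syllable 2 onset /rbtw/ has 4 consonants (> 3) → illicit
Licit: /nov/, /tu/, /nwji/, /ve/, /brsog/, /da.nza/ → 6.

6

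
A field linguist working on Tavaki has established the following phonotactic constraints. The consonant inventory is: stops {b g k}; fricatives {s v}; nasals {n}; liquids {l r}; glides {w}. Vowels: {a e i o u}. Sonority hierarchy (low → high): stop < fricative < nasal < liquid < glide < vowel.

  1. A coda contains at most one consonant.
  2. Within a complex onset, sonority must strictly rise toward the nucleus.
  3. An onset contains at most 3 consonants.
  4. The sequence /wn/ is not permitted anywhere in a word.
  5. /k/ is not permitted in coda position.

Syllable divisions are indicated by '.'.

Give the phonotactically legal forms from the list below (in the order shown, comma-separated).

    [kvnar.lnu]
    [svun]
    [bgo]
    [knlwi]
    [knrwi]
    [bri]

[kvnar.lnu] — violates constraint 2: syllable 2 onset /ln/: /l/ (liquid, 4) → /n/ (nasal, 3) does not rise → phonotactically illegal
[svun] — violates constraint 2: syllable 1 onset /sv/: /s/ (fricative, 2) → /v/ (fricative, 2) does not rise → phonotactically illegal
[bgo] — violates constraint 2: syllable 1 onset /bg/: /b/ (stop, 1) → /g/ (stop, 1) does not rise → phonotactically illegal
[knlwi] — violates constraint 3: syllable 1 onset /knlw/ has 4 consonants (> 3) → phonotactically illegal
[knrwi] — violates constraint 3: syllable 1 onset /knrw/ has 4 consonants (> 3) → phonotactically illegal
[bri] — σ1 onset /br/ (1→4 rises), coda /∅/ ok → phonotactically legal

[bri]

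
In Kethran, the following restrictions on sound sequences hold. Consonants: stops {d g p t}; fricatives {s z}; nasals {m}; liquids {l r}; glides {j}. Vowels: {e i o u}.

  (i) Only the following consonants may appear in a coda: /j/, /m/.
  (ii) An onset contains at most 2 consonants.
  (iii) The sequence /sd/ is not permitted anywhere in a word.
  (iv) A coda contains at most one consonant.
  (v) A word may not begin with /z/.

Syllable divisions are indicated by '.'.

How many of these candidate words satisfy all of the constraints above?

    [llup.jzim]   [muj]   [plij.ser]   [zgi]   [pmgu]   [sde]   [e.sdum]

1

[llup.jzim] — violates constraint (i): syllable 1 coda contains /p/, which is not a licensed coda consonant → illicit
[muj] — σ1 onset /m/, coda /j/ ok → licit
[plij.ser] — violates constraint (i): syllable 2 coda contains /r/, which is not a licensed coda consonant → illicit
[zgi] — violates constraint (v): word begins with /z/ → illicit
[pmgu] — violates constraint (ii): syllable 1 onset /pmg/ has 3 consonants (> 2) → illicit
[sde] — violates constraint (iii): contains banned sequence /sd/ → illicit
[e.sdum] — violates constraint (iii): contains banned sequence /sd/ → illicit
Licit: [muj] → 1.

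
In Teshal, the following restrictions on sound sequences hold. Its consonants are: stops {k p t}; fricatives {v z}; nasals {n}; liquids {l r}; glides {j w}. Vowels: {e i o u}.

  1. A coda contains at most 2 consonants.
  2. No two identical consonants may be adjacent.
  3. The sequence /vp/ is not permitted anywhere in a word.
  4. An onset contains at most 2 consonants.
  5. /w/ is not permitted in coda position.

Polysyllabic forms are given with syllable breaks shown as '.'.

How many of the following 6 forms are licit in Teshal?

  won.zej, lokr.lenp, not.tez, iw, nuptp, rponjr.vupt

won.zej — σ1 onset /w/, coda /n/ ok; σ2 onset /z/, coda /j/ ok → licit
lokr.lenp — σ1 onset /l/, coda /kr/ (2C) ok; σ2 onset /l/, coda /np/ (2C) ok → licit
not.tez — violates constraint 2: adjacent identical consonants /tt/ → illicit
iw — violates constraint 5: syllable 1 coda contains /w/ → illicit
nuptp — violates constraint 1: syllable 1 coda /ptp/ has 3 consonants (> 2) → illicit
rponjr.vupt — violates constraint 1: syllable 1 coda /njr/ has 3 consonants (> 2) → illicit
Licit: won.zej, lokr.lenp → 2.

2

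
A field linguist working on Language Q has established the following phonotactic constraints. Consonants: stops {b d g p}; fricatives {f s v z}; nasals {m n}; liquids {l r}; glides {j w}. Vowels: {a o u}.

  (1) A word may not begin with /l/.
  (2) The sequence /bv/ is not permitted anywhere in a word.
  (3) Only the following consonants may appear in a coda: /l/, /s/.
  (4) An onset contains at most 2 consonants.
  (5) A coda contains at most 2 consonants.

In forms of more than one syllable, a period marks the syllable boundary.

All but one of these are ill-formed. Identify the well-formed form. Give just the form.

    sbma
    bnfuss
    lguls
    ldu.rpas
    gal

sbma — violates constraint 4: syllable 1 onset /sbm/ has 3 consonants (> 2) → ill-formed
bnfuss — violates constraint 4: syllable 1 onset /bnf/ has 3 consonants (> 2) → ill-formed
lguls — violates constraint 1: word begins with /l/ → ill-formed
ldu.rpas — violates constraint 1: word begins with /l/ → ill-formed
gal — σ1 onset /g/, coda /l/ ok → well-formed

gal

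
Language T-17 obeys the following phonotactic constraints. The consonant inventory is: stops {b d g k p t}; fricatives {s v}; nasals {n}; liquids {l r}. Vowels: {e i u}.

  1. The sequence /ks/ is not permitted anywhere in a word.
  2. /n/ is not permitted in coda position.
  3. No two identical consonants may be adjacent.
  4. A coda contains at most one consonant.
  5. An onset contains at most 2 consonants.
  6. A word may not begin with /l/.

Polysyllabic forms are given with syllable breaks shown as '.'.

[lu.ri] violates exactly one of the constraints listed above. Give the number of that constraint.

[lu.ri]: word begins with /l/.
This is a violation of constraint 6: "A word may not begin with /l/."
The remaining constraints (1, 2, 3, 4, 5) are satisfied.

6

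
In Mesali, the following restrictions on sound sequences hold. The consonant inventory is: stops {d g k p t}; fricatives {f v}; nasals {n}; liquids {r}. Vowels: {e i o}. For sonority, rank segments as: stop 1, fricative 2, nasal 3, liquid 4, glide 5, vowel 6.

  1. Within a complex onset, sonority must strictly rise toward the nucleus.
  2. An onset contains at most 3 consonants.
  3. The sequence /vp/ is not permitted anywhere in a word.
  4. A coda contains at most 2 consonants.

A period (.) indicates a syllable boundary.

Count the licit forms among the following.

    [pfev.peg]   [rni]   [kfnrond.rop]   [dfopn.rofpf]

0

[pfev.peg] — violates constraint 3: contains banned sequence /vp/ → illicit
[rni] — violates constraint 1: syllable 1 onset /rn/: /r/ (liquid, 4) → /n/ (nasal, 3) does not rise → illicit
[kfnrond.rop] — violates constraint 2: syllable 1 onset /kfnr/ has 4 consonants (> 3) → illicit
[dfopn.rofpf] — violates constraint 4: syllable 2 coda /fpf/ has 3 consonants (> 2) → illicit
No form is licit → 0.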